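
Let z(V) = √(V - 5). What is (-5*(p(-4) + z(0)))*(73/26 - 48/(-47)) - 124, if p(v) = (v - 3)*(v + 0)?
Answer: -403294/611 - 23395*I*√5/1222 ≈ -660.06 - 42.809*I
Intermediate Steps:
z(V) = √(-5 + V)
p(v) = v*(-3 + v) (p(v) = (-3 + v)*v = v*(-3 + v))
(-5*(p(-4) + z(0)))*(73/26 - 48/(-47)) - 124 = (-5*(-4*(-3 - 4) + √(-5 + 0)))*(73/26 - 48/(-47)) - 124 = (-5*(-4*(-7) + √(-5)))*(73*(1/26) - 48*(-1/47)) - 124 = (-5*(28 + I*√5))*(73/26 + 48/47) - 124 = (-140 - 5*I*√5)*(4679/1222) - 124 = (-327530/611 - 23395*I*√5/1222) - 124 = -403294/611 - 23395*I*√5/1222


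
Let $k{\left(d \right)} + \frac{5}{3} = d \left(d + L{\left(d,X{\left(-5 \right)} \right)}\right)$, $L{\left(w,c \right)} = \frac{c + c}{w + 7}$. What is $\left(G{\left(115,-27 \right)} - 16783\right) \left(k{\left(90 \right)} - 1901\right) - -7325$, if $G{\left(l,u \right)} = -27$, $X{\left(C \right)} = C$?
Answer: $- \frac{30268038865}{291} \approx -1.0401 \cdot 10^{8}$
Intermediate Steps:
$L{\left(w,c \right)} = \frac{2 c}{7 + w}$
$k{\left(d \right)} = - \frac{5}{3} + d \left(d - \frac{10}{7 + d}\right)$ ($k{\left(d \right)} = - \frac{5}{3} + d \left(d + 2 \left(-5\right) \frac{1}{7 + d}\right) = - \frac{5}{3} + d \left(d - \frac{10}{7 + d}\right)$)
$\left(G{\left(115,-27 \right)} - 16783\right) \left(k{\left(90 \right)} - 1901\right) - -7325 = \left(-27 - 16783\right) \left(\frac{\left(-30\right) 90 + \left(-5 + 3 \cdot 90^{2}\right) \left(7 + 90\right)}{3 \left(7 + 90\right)} - 1901\right) - -7325 = - 16810 \left(\frac{-2700 + \left(-5 + 3 \cdot 8100\right) 97}{3 \cdot 97} - 1901\right) + 7325 = - 16810 \left(\frac{1}{3} \cdot \frac{1}{97} \left(-2700 + \left(-5 + 24300\right) 97\right) - 1901\right) + 7325 = - 16810 \left(\frac{1}{3} \cdot \frac{1}{97} \left(-2700 + 24295 \cdot 97\right) - 1901\right) + 7325 = - 16810 \left(\frac{1}{3} \cdot \frac{1}{97} \left(-2700 + 2356615\right) - 1901\right) + 7325 = - 16810 \left(\frac{1}{3} \cdot \frac{1}{97} \cdot 2353915 - 1901\right) + 7325 = - 16810 \left(\frac{2353915}{291} - 1901\right) + 7325 = \left(-16810\right) \frac{1800724}{291} + 7325 = - \frac{30270170440}{291} + 7325 = - \frac{30268038865}{291}$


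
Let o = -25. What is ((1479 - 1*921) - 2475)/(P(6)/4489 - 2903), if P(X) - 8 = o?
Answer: 8605413/13031584 ≈ 0.66035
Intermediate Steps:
P(X) = -17 (P(X) = 8 - 25 = -17)
((1479 - 1*921) - 2475)/(P(6)/4489 - 2903) = ((1479 - 1*921) - 2475)/(-17/4489 - 2903) = ((1479 - 921) - 2475)/(-17*1/4489 - 2903) = (558 - 2475)/(-17/4489 - 2903) = -1917/(-13031584/4489) = -1917*(-4489/13031584) = 8605413/13031584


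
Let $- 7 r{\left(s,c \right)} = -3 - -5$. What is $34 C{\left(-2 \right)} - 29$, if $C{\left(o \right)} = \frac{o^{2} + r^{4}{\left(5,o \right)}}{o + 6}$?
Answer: $\frac{12141}{2401} \approx 5.0566$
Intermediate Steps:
$r{\left(s,c \right)} = - \frac{2}{7}$ ($r{\left(s,c \right)} = - \frac{-3 - -5}{7} = - \frac{-3 + 5}{7} = \left(- \frac{1}{7}\right) 2 = - \frac{2}{7}$)
$C{\left(o \right)} = \frac{\frac{16}{2401} + o^{2}}{6 + o}$ ($C{\left(o \right)} = \frac{o^{2} + \left(- \frac{2}{7}\right)^{4}}{o + 6} = \frac{o^{2} + \frac{16}{2401}}{6 + o} = \frac{\frac{16}{2401} + o^{2}}{6 + o}$)
$34 C{\left(-2 \right)} - 29 = 34 \frac{\frac{16}{2401} + \left(-2\right)^{2}}{6 - 2} - 29 = 34 \frac{\frac{16}{2401} + 4}{4} - 29 = 34 \cdot \frac{1}{4} \cdot \frac{9620}{2401} - 29 = 34 \cdot \frac{2405}{2401} - 29 = \frac{81770}{2401} - 29 = \frac{12141}{2401}$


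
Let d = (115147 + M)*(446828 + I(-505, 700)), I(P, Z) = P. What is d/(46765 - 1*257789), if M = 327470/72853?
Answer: -340387499963373/1397611952 ≈ -2.4355e+5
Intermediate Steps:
M = 29770/6623 (M = 327470*(1/72853) = 29770/6623 ≈ 4.4949)
d = 340387499963373/6623 (d = (115147 + 29770/6623)*(446828 - 505) = (762648351/6623)*446323 = 340387499963373/6623 ≈ 5.1395e+10)
d/(46765 - 1*257789) = 340387499963373/(6623*(46765 - 1*257789)) = 340387499963373/(6623*(46765 - 257789)) = (340387499963373/6623)/(-211024) = (340387499963373/6623)*(-1/211024) = -340387499963373/1397611952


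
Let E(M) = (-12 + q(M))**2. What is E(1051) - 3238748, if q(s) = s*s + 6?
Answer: 1220126875277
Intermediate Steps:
q(s) = 6 + s**2 (q(s) = s**2 + 6 = 6 + s**2)
E(M) = (-6 + M**2)**2 (E(M) = (-12 + (6 + M**2))**2 = (-6 + M**2)**2)
E(1051) - 3238748 = (-6 + 1051**2)**2 - 3238748 = (-6 + 1104601)**2 - 3238748 = 1104595**2 - 3238748 = 1220130114025 - 3238748 = 1220126875277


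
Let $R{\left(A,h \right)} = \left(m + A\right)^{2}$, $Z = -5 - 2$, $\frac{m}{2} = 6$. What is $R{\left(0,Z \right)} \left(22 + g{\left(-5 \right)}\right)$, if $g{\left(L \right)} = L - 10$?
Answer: $1008$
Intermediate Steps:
$g{\left(L \right)} = -10 + L$ ($g{\left(L \right)} = L - 10 = -10 + L$)
$m = 12$ ($m = 2 \cdot 6 = 12$)
$Z = -7$ ($Z = -5 - 2 = -7$)
$R{\left(A,h \right)} = \left(12 + A\right)^{2}$
$R{\left(0,Z \right)} \left(22 + g{\left(-5 \right)}\right) = \left(12 + 0\right)^{2} \left(22 - 15\right) = 12^{2} \left(22 - 15\right) = 144 \cdot 7 = 1008$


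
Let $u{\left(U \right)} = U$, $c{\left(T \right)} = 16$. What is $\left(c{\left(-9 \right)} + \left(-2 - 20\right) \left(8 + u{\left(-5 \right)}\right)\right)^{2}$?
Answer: $2500$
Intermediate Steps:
$\left(c{\left(-9 \right)} + \left(-2 - 20\right) \left(8 + u{\left(-5 \right)}\right)\right)^{2} = \left(16 + \left(-2 - 20\right) \left(8 - 5\right)\right)^{2} = \left(16 + \left(-2 - 20\right) 3\right)^{2} = \left(16 - 66\right)^{2} = \left(-50\right)^{2} = 2500$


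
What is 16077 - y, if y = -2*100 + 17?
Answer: 16260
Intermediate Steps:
y = -183 (y = -200 + 17 = -183)
16077 - y = 16077 - 1*(-183) = 16077 + 183 = 16260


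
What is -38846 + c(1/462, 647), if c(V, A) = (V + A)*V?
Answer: -8291146709/213444 ≈ -38845.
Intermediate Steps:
c(V, A) = V*(A + V) (c(V, A) = (A + V)*V = V*(A + V))
-38846 + c(1/462, 647) = -38846 + (647 + 1/462)/462 = -38846 + (1/462)*(298915/462) = -38846 + 298915/213444 = -8291146709/213444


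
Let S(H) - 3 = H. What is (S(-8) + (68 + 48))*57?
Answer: 6327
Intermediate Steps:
S(H) = 3 + H
(S(-8) + (68 + 48))*57 = ((3 - 8) + (68 + 48))*57 = (-5 + 116)*57 = 111*57 = 6327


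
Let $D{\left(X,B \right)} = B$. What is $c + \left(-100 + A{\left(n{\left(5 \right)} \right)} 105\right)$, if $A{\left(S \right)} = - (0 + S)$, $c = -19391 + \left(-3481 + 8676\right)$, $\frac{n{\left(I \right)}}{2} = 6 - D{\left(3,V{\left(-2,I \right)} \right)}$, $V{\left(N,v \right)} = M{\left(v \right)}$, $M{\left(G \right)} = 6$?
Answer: $-14296$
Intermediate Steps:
$V{\left(N,v \right)} = 6$
$n{\left(I \right)} = 0$ ($n{\left(I \right)} = 2 \left(6 - 6\right) = 2 \cdot 0 = 0$)
$c = -14196$ ($c = -19391 + 5195 = -14196$)
$A{\left(S \right)} = - S$
$c + \left(-100 + A{\left(n{\left(5 \right)} \right)} 105\right) = -14196 - \left(100 - \left(-1\right) 0 \cdot 105\right) = -14196 + \left(-100 + 0 \cdot 105\right) = -14196 + \left(-100 + 0\right) = -14196 - 100 = -14296$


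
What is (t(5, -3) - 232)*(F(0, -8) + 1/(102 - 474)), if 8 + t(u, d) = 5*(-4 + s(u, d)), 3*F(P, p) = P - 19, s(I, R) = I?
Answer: 553895/372 ≈ 1489.0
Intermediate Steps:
F(P, p) = -19/3 + P/3 (F(P, p) = (P - 19)/3 = (-19 + P)/3 = -19/3 + P/3)
t(u, d) = -28 + 5*u (t(u, d) = -8 + 5*(-4 + u) = -8 + (-20 + 5*u) = -28 + 5*u)
(t(5, -3) - 232)*(F(0, -8) + 1/(102 - 474)) = ((-28 + 5*5) - 232)*((-19/3 + (1/3)*0) + 1/(102 - 474)) = ((-28 + 25) - 232)*((-19/3 + 0) + 1/(-372)) = (-3 - 232)*(-19/3 - 1/372) = -235*(-2357/372) = 553895/372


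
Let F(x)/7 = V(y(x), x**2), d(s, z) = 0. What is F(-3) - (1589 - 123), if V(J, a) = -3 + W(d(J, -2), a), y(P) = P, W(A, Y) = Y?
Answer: -1424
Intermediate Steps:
V(J, a) = -3 + a
F(x) = -21 + 7*x**2 (F(x) = 7*(-3 + x**2) = -21 + 7*x**2)
F(-3) - (1589 - 123) = (-21 + 7*(-3)**2) - (1589 - 123) = (-21 + 7*9) - 1*1466 = (-21 + 63) - 1466 = 42 - 1466 = -1424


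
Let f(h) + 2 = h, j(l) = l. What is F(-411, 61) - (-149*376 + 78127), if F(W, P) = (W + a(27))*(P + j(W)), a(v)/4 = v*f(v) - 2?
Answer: -820453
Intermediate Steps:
f(h) = -2 + h
a(v) = -8 + 4*v*(-2 + v) (a(v) = 4*(v*(-2 + v) - 2) = 4*(-2 + v*(-2 + v)) = -8 + 4*v*(-2 + v))
F(W, P) = (2692 + W)*(P + W) (F(W, P) = (W + (-8 + 4*27*(-2 + 27)))*(P + W) = (W + (-8 + 4*27*25))*(P + W) = (W + (-8 + 2700))*(P + W) = (W + 2692)*(P + W) = (2692 + W)*(P + W))
F(-411, 61) - (-149*376 + 78127) = ((-411)**2 + 2692*61 + 2692*(-411) + 61*(-411)) - (-149*376 + 78127) = (168921 + 164212 - 1106412 - 25071) - (-56024 + 78127) = -798350 - 1*22103 = -798350 - 22103 = -820453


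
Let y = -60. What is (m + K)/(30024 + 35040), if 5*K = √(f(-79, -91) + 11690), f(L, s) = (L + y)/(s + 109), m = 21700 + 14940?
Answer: 4580/8133 + √420562/1951920 ≈ 0.56347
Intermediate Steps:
m = 36640
f(L, s) = (-60 + L)/(109 + s) (f(L, s) = (L - 60)/(s + 109) = (-60 + L)/(109 + s))
K = √420562/30 (K = √((-60 - 79)/(109 - 91) + 11690)/5 = √(-139/18 + 11690)/5 = √(210281/18)/5 = (√420562/6)/5 = √420562/30 ≈ 21.617)
(m + K)/(30024 + 35040) = (36640 + √420562/30)/(30024 + 35040) = (36640 + √420562/30)/65064 = (36640 + √420562/30)*(1/65064) = 4580/8133 + √420562/1951920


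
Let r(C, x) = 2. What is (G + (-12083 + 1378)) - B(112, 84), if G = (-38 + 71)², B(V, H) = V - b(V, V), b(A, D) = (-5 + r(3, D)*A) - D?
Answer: -9621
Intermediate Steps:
b(A, D) = -5 - D + 2*A (b(A, D) = (-5 + 2*A) - D = -5 - D + 2*A)
B(V, H) = 5 (B(V, H) = V - (-5 - V + 2*V) = V - (-5 + V) = V + (5 - V) = 5)
G = 1089 (G = 33² = 1089)
(G + (-12083 + 1378)) - B(112, 84) = (1089 + (-12083 + 1378)) - 1*5 = (1089 - 10705) - 5 = -9616 - 5 = -9621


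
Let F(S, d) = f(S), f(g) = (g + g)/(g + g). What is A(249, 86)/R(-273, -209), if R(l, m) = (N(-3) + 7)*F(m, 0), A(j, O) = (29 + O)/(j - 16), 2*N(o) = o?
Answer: 230/2563 ≈ 0.089739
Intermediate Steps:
f(g) = 1 (f(g) = (2*g)/((2*g)) = (2*g)*(1/(2*g)) = 1)
N(o) = o/2
F(S, d) = 1
A(j, O) = (29 + O)/(-16 + j)
R(l, m) = 11/2 (R(l, m) = ((½)*(-3) + 7)*1 = (-3/2 + 7)*1 = (11/2)*1 = 11/2)
A(249, 86)/R(-273, -209) = ((29 + 86)/(-16 + 249))/(11/2) = (115/233)*(2/11) = 230/2563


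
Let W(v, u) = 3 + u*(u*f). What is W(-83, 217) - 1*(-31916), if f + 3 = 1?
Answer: -62259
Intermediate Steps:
f = -2 (f = -3 + 1 = -2)
W(v, u) = 3 - 2*u**2 (W(v, u) = 3 + u*(u*(-2)) = 3 + u*(-2*u) = 3 - 2*u**2)
W(-83, 217) - 1*(-31916) = (3 - 2*217**2) - 1*(-31916) = (3 - 2*47089) + 31916 = (3 - 94178) + 31916 = -94175 + 31916 = -62259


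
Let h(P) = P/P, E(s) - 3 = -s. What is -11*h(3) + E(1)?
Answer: -9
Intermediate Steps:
E(s) = 3 - s
h(P) = 1
-11*h(3) + E(1) = -11*1 + (3 - 1*1) = -11 + (3 - 1) = -11 + 2 = -9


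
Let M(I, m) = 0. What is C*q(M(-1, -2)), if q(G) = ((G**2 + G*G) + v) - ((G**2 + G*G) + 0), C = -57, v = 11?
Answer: -627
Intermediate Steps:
q(G) = 11 (q(G) = ((G**2 + G*G) + 11) - ((G**2 + G*G) + 0) = ((G**2 + G**2) + 11) - ((G**2 + G**2) + 0) = (2*G**2 + 11) - (2*G**2 + 0) = (11 + 2*G**2) - 2*G**2 = 11)
C*q(M(-1, -2)) = -57*11 = -627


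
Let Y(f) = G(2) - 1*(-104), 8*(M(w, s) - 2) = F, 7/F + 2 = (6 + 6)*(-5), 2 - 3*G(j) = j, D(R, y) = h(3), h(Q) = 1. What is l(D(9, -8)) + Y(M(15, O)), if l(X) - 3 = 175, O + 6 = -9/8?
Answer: 282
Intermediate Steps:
D(R, y) = 1
O = -57/8 (O = -6 - 9/8 = -57/8 ≈ -7.1250)
G(j) = 2/3 - j/3
l(X) = 178 (l(X) = 3 + 175 = 178)
F = -7/62 (F = 7/(-2 + (6 + 6)*(-5)) = 7/(-2 + 12*(-5)) = 7/(-2 - 60) = 7/(-62) = 7*(-1/62) = -7/62 ≈ -0.11290)
M(w, s) = 985/496 (M(w, s) = 2 + (1/8)*(-7/62) = 2 - 7/496 = 985/496)
Y(f) = 104 (Y(f) = (2/3 - 1/3*2) - 1*(-104) = (2/3 - 2/3) + 104 = 0 + 104 = 104)
l(D(9, -8)) + Y(M(15, O)) = 178 + 104 = 282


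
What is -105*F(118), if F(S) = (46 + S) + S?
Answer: -29610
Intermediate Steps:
F(S) = 46 + 2*S
-105*F(118) = -105*(46 + 2*118) = -105*(46 + 236) = -105*282 = -29610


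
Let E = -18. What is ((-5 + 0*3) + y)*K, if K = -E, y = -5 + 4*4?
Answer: 108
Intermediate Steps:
y = 11 (y = -5 + 16 = 11)
K = 18 (K = -1*(-18) = 18)
((-5 + 0*3) + y)*K = ((-5 + 0*3) + 11)*18 = ((-5 + 0) + 11)*18 = (-5 + 11)*18 = 6*18 = 108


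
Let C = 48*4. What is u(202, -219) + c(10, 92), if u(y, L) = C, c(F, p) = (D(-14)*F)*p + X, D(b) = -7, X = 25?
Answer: -6223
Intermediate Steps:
c(F, p) = 25 - 7*F*p (c(F, p) = (-7*F)*p + 25 = -7*F*p + 25 = 25 - 7*F*p)
C = 192
u(y, L) = 192
u(202, -219) + c(10, 92) = 192 + (25 - 7*10*92) = 192 + (25 - 6440) = 192 - 6415 = -6223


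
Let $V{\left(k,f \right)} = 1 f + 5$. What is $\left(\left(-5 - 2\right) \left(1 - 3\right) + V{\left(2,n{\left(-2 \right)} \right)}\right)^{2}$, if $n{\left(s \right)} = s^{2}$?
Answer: $529$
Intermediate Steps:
$V{\left(k,f \right)} = 5 + f$ ($V{\left(k,f \right)} = f + 5 = 5 + f$)
$\left(\left(-5 - 2\right) \left(1 - 3\right) + V{\left(2,n{\left(-2 \right)} \right)}\right)^{2} = \left(\left(-5 - 2\right) \left(1 - 3\right) + \left(5 + \left(-2\right)^{2}\right)\right)^{2} = \left(\left(-7\right) \left(-2\right) + \left(5 + 4\right)\right)^{2} = \left(14 + 9\right)^{2} = 23^{2} = 529$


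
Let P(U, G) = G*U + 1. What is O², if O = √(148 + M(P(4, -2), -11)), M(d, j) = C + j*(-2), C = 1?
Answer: 171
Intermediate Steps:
P(U, G) = 1 + G*U
M(d, j) = 1 - 2*j (M(d, j) = 1 + j*(-2) = 1 - 2*j)
O = 3*√19 (O = √(148 + (1 - 2*(-11))) = √(148 + (1 + 22)) = √(148 + 23) = √171 = 3*√19 ≈ 13.077)
O² = (3*√19)² = 171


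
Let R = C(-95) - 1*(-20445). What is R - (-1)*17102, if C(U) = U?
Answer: 37452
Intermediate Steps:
R = 20350 (R = -95 - 1*(-20445) = -95 + 20445 = 20350)
R - (-1)*17102 = 20350 - (-1)*17102 = 20350 - 1*(-17102) = 20350 + 17102 = 37452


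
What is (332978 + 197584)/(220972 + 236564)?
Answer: 88427/76256 ≈ 1.1596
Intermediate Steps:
(332978 + 197584)/(220972 + 236564) = 530562/457536 = 530562*(1/457536) = 88427/76256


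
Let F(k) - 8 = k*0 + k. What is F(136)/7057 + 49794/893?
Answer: 351524850/6301901 ≈ 55.781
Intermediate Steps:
F(k) = 8 + k (F(k) = 8 + (k*0 + k) = 8 + (0 + k) = 8 + k)
F(136)/7057 + 49794/893 = (8 + 136)/7057 + 49794/893 = 144*(1/7057) + 49794*(1/893) = 144/7057 + 49794/893 = 351524850/6301901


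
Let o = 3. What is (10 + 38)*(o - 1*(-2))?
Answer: 240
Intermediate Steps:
(10 + 38)*(o - 1*(-2)) = (10 + 38)*(3 - 1*(-2)) = 48*(3 + 2) = 48*5 = 240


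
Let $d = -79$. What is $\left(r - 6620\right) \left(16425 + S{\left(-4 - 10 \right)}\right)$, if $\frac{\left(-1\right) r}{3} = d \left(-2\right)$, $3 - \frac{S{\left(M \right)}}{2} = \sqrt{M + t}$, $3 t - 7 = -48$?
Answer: $-116561514 + \frac{14188 i \sqrt{249}}{3} \approx -1.1656 \cdot 10^{8} + 74628.0 i$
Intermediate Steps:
$t = - \frac{41}{3}$ ($t = \frac{7}{3} + \frac{1}{3} \left(-48\right) = \frac{7}{3} - 16 = - \frac{41}{3} \approx -13.667$)
$S{\left(M \right)} = 6 - 2 \sqrt{- \frac{41}{3} + M}$ ($S{\left(M \right)} = 6 - 2 \sqrt{M - \frac{41}{3}} = 6 - 2 \sqrt{- \frac{41}{3} + M}$)
$r = -474$ ($r = - 3 \left(\left(-79\right) \left(-2\right)\right) = \left(-3\right) 158 = -474$)
$\left(r - 6620\right) \left(16425 + S{\left(-4 - 10 \right)}\right) = \left(-474 - 6620\right) \left(16425 + \left(6 - \frac{2 \sqrt{-123 + 9 \left(-4 - 10\right)}}{3}\right)\right) = - 7094 \left(16425 + \left(6 - \frac{2 \sqrt{-123 + 9 \left(-4 - 10\right)}}{3}\right)\right) = - 7094 \left(16425 + \left(6 - \frac{2 \sqrt{-123 + 9 \left(-14\right)}}{3}\right)\right) = - 7094 \left(16425 + \left(6 - \frac{2 \sqrt{-123 - 126}}{3}\right)\right) = - 7094 \left(16425 + \left(6 - \frac{2 \sqrt{-249}}{3}\right)\right) = - 7094 \left(16425 + \left(6 - \frac{2 i \sqrt{249}}{3}\right)\right) = - 7094 \left(16431 - \frac{2 i \sqrt{249}}{3}\right) = -116561514 + \frac{14188 i \sqrt{249}}{3}$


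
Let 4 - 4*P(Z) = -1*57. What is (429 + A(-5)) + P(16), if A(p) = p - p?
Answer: 1777/4 ≈ 444.25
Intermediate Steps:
A(p) = 0
P(Z) = 61/4 (P(Z) = 1 - (-1)*57/4 = 1 - 1/4*(-57) = 1 + 57/4 = 61/4)
(429 + A(-5)) + P(16) = (429 + 0) + 61/4 = 429 + 61/4 = 1777/4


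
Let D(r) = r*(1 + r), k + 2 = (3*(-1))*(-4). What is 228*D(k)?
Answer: 25080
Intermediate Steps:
k = 10 (k = -2 + (3*(-1))*(-4) = -2 - 3*(-4) = -2 + 12 = 10)
228*D(k) = 228*(10*(1 + 10)) = 228*(10*11) = 228*110 = 25080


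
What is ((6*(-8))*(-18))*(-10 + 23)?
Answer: 11232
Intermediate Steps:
((6*(-8))*(-18))*(-10 + 23) = -48*(-18)*13 = 864*13 = 11232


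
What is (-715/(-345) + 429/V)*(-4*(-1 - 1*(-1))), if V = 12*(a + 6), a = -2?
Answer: 0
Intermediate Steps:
V = 48 (V = 12*(-2 + 6) = 12*4 = 48)
(-715/(-345) + 429/V)*(-4*(-1 - 1*(-1))) = (-715/(-345) + 429/48)*(-4*(-1 - 1*(-1))) = (-715*(-1/345) + 429*(1/48))*(-4*(-1 + 1)) = (143/69 + 143/16)*(-4*0) = (12155/1104)*0 = 0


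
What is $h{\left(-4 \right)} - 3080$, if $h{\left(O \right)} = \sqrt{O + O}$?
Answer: $-3080 + 2 i \sqrt{2} \approx -3080.0 + 2.8284 i$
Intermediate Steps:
$h{\left(O \right)} = \sqrt{2} \sqrt{O}$ ($h{\left(O \right)} = \sqrt{2 O} = \sqrt{2} \sqrt{O}$)
$h{\left(-4 \right)} - 3080 = \sqrt{2} \sqrt{-4} - 3080 = \sqrt{2} \cdot 2 i - 3080 = 2 i \sqrt{2} - 3080 = -3080 + 2 i \sqrt{2}$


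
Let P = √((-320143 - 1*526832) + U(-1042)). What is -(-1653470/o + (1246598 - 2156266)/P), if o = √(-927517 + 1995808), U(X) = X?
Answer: 236210*√118699/50871 - 909668*I*√848017/848017 ≈ 1599.7 - 987.83*I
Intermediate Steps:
P = I*√848017 (P = √((-320143 - 1*526832) - 1042) = √((-320143 - 526832) - 1042) = √(-846975 - 1042) = √(-848017) = I*√848017 ≈ 920.88*I)
o = 3*√118699 (o = √1068291 = 3*√118699 ≈ 1033.6)
-(-1653470/o + (1246598 - 2156266)/P) = -(-1653470*√118699/356097 + (1246598 - 2156266)/((I*√848017))) = -(-236210*√118699/50871 - (-909668)*I*√848017/848017) = -(-236210*√118699/50871 + 909668*I*√848017/848017) = 236210*√118699/50871 - 909668*I*√848017/848017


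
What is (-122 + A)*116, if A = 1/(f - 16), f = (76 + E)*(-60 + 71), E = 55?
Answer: -20166484/1425 ≈ -14152.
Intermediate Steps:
f = 1441 (f = (76 + 55)*(-60 + 71) = 131*11 = 1441)
A = 1/1425 (A = 1/(1441 - 16) = 1/1425 ≈ 0.00070175)
(-122 + A)*116 = (-122 + 1/1425)*116 = -173849/1425*116 = -20166484/1425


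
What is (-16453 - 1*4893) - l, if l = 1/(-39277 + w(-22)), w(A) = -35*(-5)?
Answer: -834671291/39102 ≈ -21346.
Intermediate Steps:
w(A) = 175
l = -1/39102 (l = 1/(-39277 + 175) = 1/(-39102) = -1/39102 ≈ -2.5574e-5)
(-16453 - 1*4893) - l = (-16453 - 1*4893) - 1*(-1/39102) = (-16453 - 4893) + 1/39102 = -21346 + 1/39102 = -834671291/39102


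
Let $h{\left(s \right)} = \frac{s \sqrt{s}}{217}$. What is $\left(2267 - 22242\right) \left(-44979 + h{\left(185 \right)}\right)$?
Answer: $898455525 - \frac{3695375 \sqrt{185}}{217} \approx 8.9822 \cdot 10^{8}$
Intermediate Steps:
$h{\left(s \right)} = \frac{s^{\frac{3}{2}}}{217}$ ($h{\left(s \right)} = s^{\frac{3}{2}} \cdot \frac{1}{217} = \frac{s^{\frac{3}{2}}}{217}$)
$\left(2267 - 22242\right) \left(-44979 + h{\left(185 \right)}\right) = \left(2267 - 22242\right) \left(-44979 + \frac{185^{\frac{3}{2}}}{217}\right) = \left(2267 - 22242\right) \left(-44979 + \frac{185 \sqrt{185}}{217}\right) = - 19975 \left(-44979 + \frac{185 \sqrt{185}}{217}\right) = 898455525 - \frac{3695375 \sqrt{185}}{217}$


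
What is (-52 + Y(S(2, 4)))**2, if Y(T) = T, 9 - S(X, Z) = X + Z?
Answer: 2401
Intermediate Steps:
S(X, Z) = 9 - X - Z (S(X, Z) = 9 - (X + Z) = 9 + (-X - Z) = 9 - X - Z)
(-52 + Y(S(2, 4)))**2 = (-52 + (9 - 1*2 - 1*4))**2 = (-52 + (9 - 2 - 4))**2 = (-52 + 3)**2 = (-49)**2 = 2401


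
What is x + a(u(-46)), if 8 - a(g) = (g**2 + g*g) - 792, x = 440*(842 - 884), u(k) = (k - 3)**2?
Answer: -11547282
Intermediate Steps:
u(k) = (-3 + k)**2
x = -18480 (x = 440*(-42) = -18480)
a(g) = 800 - 2*g**2 (a(g) = 8 - ((g**2 + g*g) - 792) = 8 - ((g**2 + g**2) - 792) = 8 - (2*g**2 - 792) = 8 - (-792 + 2*g**2) = 8 + (792 - 2*g**2) = 800 - 2*g**2)
x + a(u(-46)) = -18480 + (800 - 2*(-3 - 46)**4) = -18480 + (800 - 2*((-49)**2)**2) = -18480 + (800 - 2*2401**2) = -18480 + (800 - 2*5764801) = -18480 + (800 - 11529602) = -18480 - 11528802 = -11547282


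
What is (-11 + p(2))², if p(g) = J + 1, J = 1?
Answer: 81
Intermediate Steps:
p(g) = 2 (p(g) = 1 + 1 = 2)
(-11 + p(2))² = (-11 + 2)² = (-9)² = 81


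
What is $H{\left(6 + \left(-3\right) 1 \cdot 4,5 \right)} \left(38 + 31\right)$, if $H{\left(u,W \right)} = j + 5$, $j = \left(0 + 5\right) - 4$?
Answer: $414$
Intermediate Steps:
$j = 1$ ($j = 5 - 4 = 1$)
$H{\left(u,W \right)} = 6$ ($H{\left(u,W \right)} = 1 + 5 = 6$)
$H{\left(6 + \left(-3\right) 1 \cdot 4,5 \right)} \left(38 + 31\right) = 6 \left(38 + 31\right) = 6 \cdot 69 = 414$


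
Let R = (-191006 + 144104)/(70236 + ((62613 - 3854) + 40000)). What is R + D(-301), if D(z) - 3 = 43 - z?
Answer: 58594363/168995 ≈ 346.72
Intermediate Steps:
D(z) = 46 - z (D(z) = 3 + (43 - z) = 46 - z)
R = -46902/168995 (R = -46902/(70236 + (58759 + 40000)) = -46902/(70236 + 98759) = -46902/168995 ≈ -0.27753)
R + D(-301) = -46902/168995 + (46 - 1*(-301)) = -46902/168995 + (46 + 301) = -46902/168995 + 347 = 58594363/168995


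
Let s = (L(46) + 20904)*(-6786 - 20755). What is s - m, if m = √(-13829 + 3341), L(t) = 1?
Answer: -575744605 - 2*I*√2622 ≈ -5.7575e+8 - 102.41*I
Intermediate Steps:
s = -575744605 (s = (1 + 20904)*(-6786 - 20755) = 20905*(-27541) = -575744605)
m = 2*I*√2622 (m = √(-10488) = 2*I*√2622 ≈ 102.41*I)
s - m = -575744605 - 2*I*√2622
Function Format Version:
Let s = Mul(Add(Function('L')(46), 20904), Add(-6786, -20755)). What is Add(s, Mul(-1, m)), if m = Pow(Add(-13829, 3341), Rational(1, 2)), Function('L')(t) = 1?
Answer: Add(-575744605, Mul(-2, I, Pow(2622, Rational(1, 2)))) ≈ Add(-5.7575e+8, Mul(-102.41, I))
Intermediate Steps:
s = -575744605 (s = Mul(Add(1, 20904), Add(-6786, -20755)) = Mul(20905, -27541) = -575744605)
m = Mul(2, I, Pow(2622, Rational(1, 2))) (m = Pow(-10488, Rational(1, 2)) = Mul(2, I, Pow(2622, Rational(1, 2))) ≈ Mul(102.41, I))
Add(s, Mul(-1, m)) = Add(-575744605, Mul(-1, Mul(2, I, Pow(2622, Rational(1, 2))))) = Add(-575744605, Mul(-2, I, Pow(2622, Rational(1, 2))))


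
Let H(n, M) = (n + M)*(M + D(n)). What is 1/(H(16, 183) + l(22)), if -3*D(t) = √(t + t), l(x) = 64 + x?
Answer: 328527/11990953849 + 2388*√2/11990953849 ≈ 2.7680e-5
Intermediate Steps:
D(t) = -√2*√t/3 (D(t) = -√(t + t)/3 = -√2*√t/3)
H(n, M) = (M + n)*(M - √2*√n/3) (H(n, M) = (n + M)*(M - √2*√n/3) = (M + n)*(M - √2*√n/3))
1/(H(16, 183) + l(22)) = 1/((183² + 183*16 - √2*16^(3/2)/3 - ⅓*183*√2*√16) + (64 + 22)) = 1/((33489 + 2928 - ⅓*√2*64 - ⅓*183*√2*4) + 86) = 1/((33489 + 2928 - 64*√2/3 - 244*√2) + 86) = 1/((36417 - 796*√2/3) + 86) = 1/(36503 - 796*√2/3)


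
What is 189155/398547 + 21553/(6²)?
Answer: 955188119/1594188 ≈ 599.17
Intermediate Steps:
189155/398547 + 21553/(6²) = 189155*(1/398547) + 21553/36 = 189155/398547 + 21553*(1/36) = 189155/398547 + 21553/36 = 955188119/1594188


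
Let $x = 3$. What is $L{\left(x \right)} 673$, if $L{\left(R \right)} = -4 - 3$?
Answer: $-4711$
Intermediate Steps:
$L{\left(R \right)} = -7$
$L{\left(x \right)} 673 = \left(-7\right) 673 = -4711$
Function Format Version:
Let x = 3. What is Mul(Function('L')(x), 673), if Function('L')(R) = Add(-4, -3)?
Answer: -4711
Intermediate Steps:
Function('L')(R) = -7
Mul(Function('L')(x), 673) = Mul(-7, 673) = -4711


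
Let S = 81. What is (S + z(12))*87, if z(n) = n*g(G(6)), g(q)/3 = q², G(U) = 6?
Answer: 119799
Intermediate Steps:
g(q) = 3*q²
z(n) = 108*n (z(n) = n*(3*6²) = n*(3*36) = n*108 = 108*n)
(S + z(12))*87 = (81 + 108*12)*87 = (81 + 1296)*87 = 1377*87 = 119799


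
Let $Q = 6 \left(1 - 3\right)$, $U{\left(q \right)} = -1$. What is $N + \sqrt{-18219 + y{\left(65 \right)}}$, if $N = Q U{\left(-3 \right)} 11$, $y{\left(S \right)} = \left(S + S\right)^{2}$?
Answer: $132 + i \sqrt{1319} \approx 132.0 + 36.318 i$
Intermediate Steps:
$y{\left(S \right)} = 4 S^{2}$ ($y{\left(S \right)} = \left(2 S\right)^{2} = 4 S^{2}$)
$Q = -12$ ($Q = 6 \left(-2\right) = -12$)
$N = 132$ ($N = \left(-12\right) \left(-1\right) 11 = 12 \cdot 11 = 132$)
$N + \sqrt{-18219 + y{\left(65 \right)}} = 132 + \sqrt{-18219 + 4 \cdot 65^{2}} = 132 + \sqrt{-18219 + 4 \cdot 4225} = 132 + \sqrt{-18219 + 16900} = 132 + \sqrt{-1319} = 132 + i \sqrt{1319}$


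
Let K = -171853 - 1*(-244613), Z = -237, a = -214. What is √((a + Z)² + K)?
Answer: √276161 ≈ 525.51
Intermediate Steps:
K = 72760 (K = -171853 + 244613 = 72760)
√((a + Z)² + K) = √((-214 - 237)² + 72760) = √((-451)² + 72760) = √(203401 + 72760) = √276161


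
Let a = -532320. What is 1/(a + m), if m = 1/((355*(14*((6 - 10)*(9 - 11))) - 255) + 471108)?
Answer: -510613/271809512159 ≈ -1.8786e-6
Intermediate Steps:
m = 1/510613 (m = 1/((355*(14*(-4*(-2))) - 255) + 471108) = 1/((355*(14*8) - 255) + 471108) = 1/((355*112 - 255) + 471108) = 1/((39760 - 255) + 471108) = 1/(39505 + 471108) = 1/510613 ≈ 1.9584e-6)
1/(a + m) = 1/(-532320 + 1/510613) = 1/(-271809512159/510613) = -510613/271809512159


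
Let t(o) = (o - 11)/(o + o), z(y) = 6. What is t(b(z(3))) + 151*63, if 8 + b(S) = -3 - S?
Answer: 161735/17 ≈ 9513.8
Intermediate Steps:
b(S) = -11 - S (b(S) = -8 + (-3 - S) = -11 - S)
t(o) = (-11 + o)/(2*o) (t(o) = (-11 + o)/((2*o)) = (-11 + o)*(1/(2*o)) = (-11 + o)/(2*o))
t(b(z(3))) + 151*63 = (-11 + (-11 - 1*6))/(2*(-11 - 1*6)) + 151*63 = (-11 + (-11 - 6))/(2*(-11 - 6)) + 9513 = (½)*(-11 - 17)/(-17) + 9513 = (½)*(-1/17)*(-28) + 9513 = 14/17 + 9513 = 161735/17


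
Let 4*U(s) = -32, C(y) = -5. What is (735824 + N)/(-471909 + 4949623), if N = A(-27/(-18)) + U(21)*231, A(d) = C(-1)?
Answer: 733971/4477714 ≈ 0.16392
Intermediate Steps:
A(d) = -5
U(s) = -8 (U(s) = (¼)*(-32) = -8)
N = -1853 (N = -5 - 8*231 = -5 - 1848 = -1853)
(735824 + N)/(-471909 + 4949623) = (735824 - 1853)/(-471909 + 4949623) = 733971/4477714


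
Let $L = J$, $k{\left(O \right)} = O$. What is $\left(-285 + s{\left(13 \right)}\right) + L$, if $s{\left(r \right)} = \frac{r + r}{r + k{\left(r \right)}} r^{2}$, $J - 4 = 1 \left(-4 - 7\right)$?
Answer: $-123$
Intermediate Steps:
$J = -7$ ($J = 4 + 1 \left(-4 - 7\right) = 4 + 1 \left(-11\right) = 4 - 11 = -7$)
$L = -7$
$s{\left(r \right)} = r^{2}$ ($s{\left(r \right)} = \frac{r + r}{r + r} r^{2} = \frac{2 r}{2 r} r^{2} = 2 r \frac{1}{2 r} r^{2} = 1 r^{2} = r^{2}$)
$\left(-285 + s{\left(13 \right)}\right) + L = \left(-285 + 13^{2}\right) - 7 = \left(-285 + 169\right) - 7 = -116 - 7 = -123$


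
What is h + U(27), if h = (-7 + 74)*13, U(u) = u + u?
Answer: 925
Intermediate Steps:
U(u) = 2*u
h = 871 (h = 67*13 = 871)
h + U(27) = 871 + 2*27 = 871 + 54 = 925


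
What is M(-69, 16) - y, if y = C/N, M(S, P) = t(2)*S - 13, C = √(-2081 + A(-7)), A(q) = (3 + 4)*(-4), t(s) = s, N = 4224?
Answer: -151 - I*√2109/4224 ≈ -151.0 - 0.010872*I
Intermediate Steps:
A(q) = -28 (A(q) = 7*(-4) = -28)
C = I*√2109 (C = √(-2081 - 28) = √(-2109) = I*√2109 ≈ 45.924*I)
M(S, P) = -13 + 2*S (M(S, P) = 2*S - 13 = -13 + 2*S)
y = I*√2109/4224 (y = (I*√2109)/4224 = (I*√2109)*(1/4224) = I*√2109/4224 ≈ 0.010872*I)
M(-69, 16) - y = (-13 + 2*(-69)) - I*√2109/4224 = (-13 - 138) - I*√2109/4224 = -151 - I*√2109/4224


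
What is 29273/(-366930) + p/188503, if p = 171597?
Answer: 57446038891/69167405790 ≈ 0.83054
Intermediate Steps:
29273/(-366930) + p/188503 = 29273/(-366930) + 171597/188503 = 29273*(-1/366930) + 171597*(1/188503) = -29273/366930 + 171597/188503 = 57446038891/69167405790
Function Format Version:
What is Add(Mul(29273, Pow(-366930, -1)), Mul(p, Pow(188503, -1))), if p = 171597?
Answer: Rational(57446038891, 69167405790) ≈ 0.83054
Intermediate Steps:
Add(Mul(29273, Pow(-366930, -1)), Mul(p, Pow(188503, -1))) = Add(Mul(29273, Pow(-366930, -1)), Mul(171597, Pow(188503, -1))) = Add(Mul(29273, Rational(-1, 366930)), Mul(171597, Rational(1, 188503))) = Add(Rational(-29273, 366930), Rational(171597, 188503)) = Rational(57446038891, 69167405790)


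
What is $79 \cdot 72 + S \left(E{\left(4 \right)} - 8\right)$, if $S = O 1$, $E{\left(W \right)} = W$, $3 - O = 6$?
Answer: $5700$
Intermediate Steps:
$O = -3$ ($O = 3 - 6 = -3$)
$S = -3$ ($S = \left(-3\right) 1 = -3$)
$79 \cdot 72 + S \left(E{\left(4 \right)} - 8\right) = 79 \cdot 72 - 3 \left(4 - 8\right) = 5688 - -12 = 5688 + 12 = 5700$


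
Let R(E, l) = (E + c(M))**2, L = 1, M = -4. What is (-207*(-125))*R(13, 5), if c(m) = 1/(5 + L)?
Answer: 17942875/4 ≈ 4.4857e+6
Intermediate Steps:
c(m) = 1/6 (c(m) = 1/(5 + 1) = 1/6)
R(E, l) = (1/6 + E)**2 (R(E, l) = (E + 1/6)**2 = (1/6 + E)**2)
(-207*(-125))*R(13, 5) = (-207*(-125))*((1 + 6*13)**2/36) = 25875*((1 + 78)**2/36) = 25875*((1/36)*79**2) = 25875*((1/36)*6241) = 25875*(6241/36) = 17942875/4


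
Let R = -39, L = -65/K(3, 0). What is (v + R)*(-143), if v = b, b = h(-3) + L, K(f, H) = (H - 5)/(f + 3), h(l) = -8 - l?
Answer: -4862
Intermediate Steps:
K(f, H) = (-5 + H)/(3 + f)
L = 78 (L = -65*(3 + 3)/(-5 + 0) = -65/(-5/6) = -65/((⅙)*(-5)) = -65/(-⅚) = -65*(-6/5) = 78)
b = 73 (b = (-8 - 1*(-3)) + 78 = (-8 + 3) + 78 = -5 + 78 = 73)
v = 73
(v + R)*(-143) = (73 - 39)*(-143) = 34*(-143) = -4862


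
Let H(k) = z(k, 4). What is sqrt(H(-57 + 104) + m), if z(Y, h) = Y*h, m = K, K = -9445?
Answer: I*sqrt(9257) ≈ 96.213*I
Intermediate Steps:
m = -9445
H(k) = 4*k (H(k) = k*4 = 4*k)
sqrt(H(-57 + 104) + m) = sqrt(4*(-57 + 104) - 9445) = sqrt(4*47 - 9445) = sqrt(188 - 9445) = sqrt(-9257) = I*sqrt(9257)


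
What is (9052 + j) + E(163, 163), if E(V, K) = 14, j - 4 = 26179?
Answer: 35249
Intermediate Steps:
j = 26183 (j = 4 + 26179 = 26183)
(9052 + j) + E(163, 163) = (9052 + 26183) + 14 = 35235 + 14 = 35249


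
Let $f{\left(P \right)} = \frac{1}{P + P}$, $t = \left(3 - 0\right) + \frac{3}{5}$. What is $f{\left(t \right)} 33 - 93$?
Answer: $- \frac{1061}{12} \approx -88.417$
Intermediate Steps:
$t = \frac{18}{5}$ ($t = \left(3 + 0\right) + 3 \cdot \frac{1}{5} = 3 + \frac{3}{5} = \frac{18}{5} \approx 3.6$)
$f{\left(P \right)} = \frac{1}{2 P}$
$f{\left(t \right)} 33 - 93 = \frac{1}{2 \cdot \frac{18}{5}} \cdot 33 - 93 = \frac{1}{2} \cdot \frac{5}{18} \cdot 33 - 93 = \frac{5}{36} \cdot 33 - 93 = \frac{55}{12} - 93 = - \frac{1061}{12}$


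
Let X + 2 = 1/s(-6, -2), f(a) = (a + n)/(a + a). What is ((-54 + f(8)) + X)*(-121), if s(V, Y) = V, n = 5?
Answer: 321497/48 ≈ 6697.9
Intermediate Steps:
f(a) = (5 + a)/(2*a) (f(a) = (a + 5)/(a + a) = (5 + a)/((2*a)) = (5 + a)*(1/(2*a)) = (5 + a)/(2*a))
X = -13/6 (X = -2 + 1/(-6) = -2 - ⅙ = -13/6 ≈ -2.1667)
((-54 + f(8)) + X)*(-121) = ((-54 + (½)*(5 + 8)/8) - 13/6)*(-121) = ((-54 + (½)*(⅛)*13) - 13/6)*(-121) = ((-54 + 13/16) - 13/6)*(-121) = (-851/16 - 13/6)*(-121) = -2657/48*(-121) = 321497/48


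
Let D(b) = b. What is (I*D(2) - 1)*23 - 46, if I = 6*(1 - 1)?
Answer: -69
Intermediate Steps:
I = 0 (I = 6*0 = 0)
(I*D(2) - 1)*23 - 46 = (0*2 - 1)*23 - 46 = (0 - 1)*23 - 46 = -1*23 - 46 = -23 - 46 = -69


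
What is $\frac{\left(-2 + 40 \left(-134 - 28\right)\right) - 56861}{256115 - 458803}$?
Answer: $\frac{63343}{202688} \approx 0.31251$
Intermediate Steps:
$\frac{\left(-2 + 40 \left(-134 - 28\right)\right) - 56861}{256115 - 458803} = \frac{\left(-2 + 40 \left(-162\right)\right) - 56861}{-202688} = \left(\left(-2 - 6480\right) - 56861\right) \left(- \frac{1}{202688}\right) = \left(-6482 - 56861\right) \left(- \frac{1}{202688}\right) = \left(-63343\right) \left(- \frac{1}{202688}\right) = \frac{63343}{202688}$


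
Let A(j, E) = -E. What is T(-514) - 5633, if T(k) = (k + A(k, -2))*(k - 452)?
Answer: 488959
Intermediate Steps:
T(k) = (-452 + k)*(2 + k) (T(k) = (k - 1*(-2))*(k - 452) = (k + 2)*(-452 + k) = (2 + k)*(-452 + k) = (-452 + k)*(2 + k))
T(-514) - 5633 = (-904 + (-514)² - 450*(-514)) - 5633 = (-904 + 264196 + 231300) - 5633 = 494592 - 5633 = 488959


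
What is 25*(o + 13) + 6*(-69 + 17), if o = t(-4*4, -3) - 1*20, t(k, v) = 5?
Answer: -362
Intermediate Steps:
o = -15 (o = 5 - 1*20 = 5 - 20 = -15)
25*(o + 13) + 6*(-69 + 17) = 25*(-15 + 13) + 6*(-69 + 17) = 25*(-2) + 6*(-52) = -50 - 312 = -362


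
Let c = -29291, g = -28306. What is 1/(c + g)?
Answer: -1/57597 ≈ -1.7362e-5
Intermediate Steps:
1/(c + g) = 1/(-29291 - 28306) = 1/(-57597) = -1/57597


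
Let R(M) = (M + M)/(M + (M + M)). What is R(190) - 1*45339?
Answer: -136015/3 ≈ -45338.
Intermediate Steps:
R(M) = 2/3 (R(M) = (2*M)/(M + 2*M) = (2*M)/((3*M)) = (2*M)*(1/(3*M)) = 2/3)
R(190) - 1*45339 = 2/3 - 1*45339 = 2/3 - 45339 = -136015/3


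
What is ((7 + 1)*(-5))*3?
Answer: -120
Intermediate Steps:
((7 + 1)*(-5))*3 = (8*(-5))*3 = -40*3 = -120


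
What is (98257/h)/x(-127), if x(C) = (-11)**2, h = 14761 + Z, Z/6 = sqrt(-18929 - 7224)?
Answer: 1450371577/26478264109 - 589542*I*sqrt(26153)/26478264109 ≈ 0.054776 - 0.0036007*I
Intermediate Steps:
Z = 6*I*sqrt(26153) (Z = 6*sqrt(-18929 - 7224) = 6*sqrt(-26153) = 6*(I*sqrt(26153)) = 6*I*sqrt(26153) ≈ 970.31*I)
h = 14761 + 6*I*sqrt(26153) ≈ 14761.0 + 970.31*I
x(C) = 121
(98257/h)/x(-127) = (98257/(14761 + 6*I*sqrt(26153)))/121 = (98257/(14761 + 6*I*sqrt(26153)))*(1/121) = 98257/(121*(14761 + 6*I*sqrt(26153)))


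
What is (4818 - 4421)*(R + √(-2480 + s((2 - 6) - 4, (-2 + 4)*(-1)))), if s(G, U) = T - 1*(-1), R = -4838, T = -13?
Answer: -1920686 + 794*I*√623 ≈ -1.9207e+6 + 19818.0*I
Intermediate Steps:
s(G, U) = -12 (s(G, U) = -13 - 1*(-1) = -13 + 1 = -12)
(4818 - 4421)*(R + √(-2480 + s((2 - 6) - 4, (-2 + 4)*(-1)))) = (4818 - 4421)*(-4838 + √(-2480 - 12)) = 397*(-4838 + √(-2492)) = 397*(-4838 + 2*I*√623) = -1920686 + 794*I*√623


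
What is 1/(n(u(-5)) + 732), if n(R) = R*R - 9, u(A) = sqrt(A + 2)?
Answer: 1/720 ≈ 0.0013889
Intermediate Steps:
u(A) = sqrt(2 + A)
n(R) = -9 + R**2 (n(R) = R**2 - 9 = -9 + R**2)
1/(n(u(-5)) + 732) = 1/((-9 + (sqrt(2 - 5))**2) + 732) = 1/((-9 + (sqrt(-3))**2) + 732) = 1/((-9 + (I*sqrt(3))**2) + 732) = 1/((-9 - 3) + 732) = 1/(-12 + 732) = 1/720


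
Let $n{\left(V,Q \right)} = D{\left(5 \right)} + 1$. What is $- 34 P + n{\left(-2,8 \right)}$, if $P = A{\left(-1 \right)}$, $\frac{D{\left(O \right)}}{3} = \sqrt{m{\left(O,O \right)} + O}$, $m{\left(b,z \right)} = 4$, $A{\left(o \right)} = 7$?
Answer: $-228$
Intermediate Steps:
$D{\left(O \right)} = 3 \sqrt{4 + O}$
$P = 7$
$n{\left(V,Q \right)} = 10$ ($n{\left(V,Q \right)} = 3 \sqrt{4 + 5} + 1 = 3 \sqrt{9} + 1 = 3 \cdot 3 + 1 = 9 + 1 = 10$)
$- 34 P + n{\left(-2,8 \right)} = \left(-34\right) 7 + 10 = -238 + 10 = -228$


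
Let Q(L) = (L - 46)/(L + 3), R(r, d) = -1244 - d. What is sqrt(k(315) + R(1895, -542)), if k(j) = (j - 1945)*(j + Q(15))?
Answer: I*sqrt(4602103)/3 ≈ 715.08*I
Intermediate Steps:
Q(L) = (-46 + L)/(3 + L)
k(j) = (-1945 + j)*(-31/18 + j) (k(j) = (j - 1945)*(j + (-46 + 15)/(3 + 15)) = (-1945 + j)*(j - 31/18) = (-1945 + j)*(-31/18 + j))
sqrt(k(315) + R(1895, -542)) = sqrt((60295/18 + 315**2 - 35041/18*315) + (-1244 - 1*(-542))) = sqrt((60295/18 + 99225 - 1226435/2) + (-1244 + 542)) = sqrt(-4595785/9 - 702) = sqrt(-4602103/9) = I*sqrt(4602103)/3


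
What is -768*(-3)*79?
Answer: 182016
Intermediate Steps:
-768*(-3)*79 = -24*(-96)*79 = 2304*79 = 182016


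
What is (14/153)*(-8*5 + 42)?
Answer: 28/153 ≈ 0.18301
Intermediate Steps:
(14/153)*(-8*5 + 42) = (14*(1/153))*(-40 + 42) = (14/153)*2 = 28/153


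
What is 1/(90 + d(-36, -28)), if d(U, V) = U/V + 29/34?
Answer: 238/21929 ≈ 0.010853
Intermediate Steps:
d(U, V) = 29/34 + U/V (d(U, V) = U/V + 29*(1/34) = U/V + 29/34 = 29/34 + U/V)
1/(90 + d(-36, -28)) = 1/(90 + (29/34 - 36/(-28))) = 1/(90 + (29/34 - 36*(-1/28))) = 1/(90 + (29/34 + 9/7)) = 1/(90 + 509/238) = 1/(21929/238) = 238/21929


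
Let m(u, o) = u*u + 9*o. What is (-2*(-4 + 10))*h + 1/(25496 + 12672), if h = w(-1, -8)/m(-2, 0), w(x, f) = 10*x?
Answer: 1145041/38168 ≈ 30.000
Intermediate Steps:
m(u, o) = u² + 9*o
h = -5/2 (h = (10*(-1))/((-2)² + 9*0) = -10/(4 + 0) = -10/4 = -10*¼ = -5/2 ≈ -2.5000)
(-2*(-4 + 10))*h + 1/(25496 + 12672) = -2*(-4 + 10)*(-5/2) + 1/(25496 + 12672) = -2*6*(-5/2) + 1/38168 = -12*(-5/2) + 1/38168 = 30 + 1/38168 = 1145041/38168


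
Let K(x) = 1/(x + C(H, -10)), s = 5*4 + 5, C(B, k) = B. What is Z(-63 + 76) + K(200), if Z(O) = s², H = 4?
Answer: 127501/204 ≈ 625.00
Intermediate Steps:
s = 25 (s = 20 + 5 = 25)
K(x) = 1/(4 + x) (K(x) = 1/(x + 4) = 1/(4 + x))
Z(O) = 625 (Z(O) = 25² = 625)
Z(-63 + 76) + K(200) = 625 + 1/(4 + 200) = 625 + 1/204 = 127501/204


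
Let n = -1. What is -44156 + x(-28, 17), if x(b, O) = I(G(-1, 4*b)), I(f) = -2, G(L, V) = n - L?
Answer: -44158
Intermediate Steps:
G(L, V) = -1 - L
x(b, O) = -2
-44156 + x(-28, 17) = -44156 - 2 = -44158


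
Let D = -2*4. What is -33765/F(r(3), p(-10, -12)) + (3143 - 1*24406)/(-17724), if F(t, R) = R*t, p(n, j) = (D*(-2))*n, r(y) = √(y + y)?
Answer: 21263/17724 + 2251*√6/64 ≈ 87.353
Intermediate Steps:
D = -8
r(y) = √2*√y (r(y) = √(2*y) = √2*√y)
p(n, j) = 16*n (p(n, j) = (-8*(-2))*n = 16*n)
-33765/F(r(3), p(-10, -12)) + (3143 - 1*24406)/(-17724) = -33765*(-√6/960) + (3143 - 1*24406)/(-17724) = -33765*(-√6/960) + (3143 - 24406)*(-1/17724) = -(-2251)*√6/64 - 21263*(-1/17724) = 2251*√6/64 + 21263/17724 = 21263/17724 + 2251*√6/64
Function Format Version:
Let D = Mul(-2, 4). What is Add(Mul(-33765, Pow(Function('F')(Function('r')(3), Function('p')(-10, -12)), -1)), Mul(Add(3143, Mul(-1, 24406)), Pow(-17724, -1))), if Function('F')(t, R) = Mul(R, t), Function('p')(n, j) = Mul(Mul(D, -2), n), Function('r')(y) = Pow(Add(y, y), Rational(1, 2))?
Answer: Add(Rational(21263, 17724), Mul(Rational(2251, 64), Pow(6, Rational(1, 2)))) ≈ 87.353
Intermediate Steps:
D = -8
Function('r')(y) = Mul(Pow(2, Rational(1, 2)), Pow(y, Rational(1, 2))) (Function('r')(y) = Pow(Mul(2, y), Rational(1, 2)) = Mul(Pow(2, Rational(1, 2)), Pow(y, Rational(1, 2))))
Function('p')(n, j) = Mul(16, n) (Function('p')(n, j) = Mul(Mul(-8, -2), n) = Mul(16, n))
Add(Mul(-33765, Pow(Function('F')(Function('r')(3), Function('p')(-10, -12)), -1)), Mul(Add(3143, Mul(-1, 24406)), Pow(-17724, -1))) = Add(Mul(-33765, Pow(Mul(Mul(16, -10), Mul(Pow(2, Rational(1, 2)), Pow(3, Rational(1, 2)))), -1)), Mul(Add(3143, Mul(-1, 24406)), Pow(-17724, -1))) = Add(Mul(-33765, Pow(Mul(-160, Pow(6, Rational(1, 2))), -1)), Mul(Add(3143, -24406), Rational(-1, 17724))) = Add(Mul(-33765, Mul(Rational(-1, 960), Pow(6, Rational(1, 2)))), Mul(-21263, Rational(-1, 17724))) = Add(Mul(Rational(2251, 64), Pow(6, Rational(1, 2))), Rational(21263, 17724)) = Add(Rational(21263, 17724), Mul(Rational(2251, 64), Pow(6, Rational(1, 2))))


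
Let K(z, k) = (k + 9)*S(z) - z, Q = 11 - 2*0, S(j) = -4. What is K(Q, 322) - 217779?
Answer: -219114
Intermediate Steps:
Q = 11 (Q = 11 + 0 = 11)
K(z, k) = -36 - z - 4*k (K(z, k) = (k + 9)*(-4) - z = (9 + k)*(-4) - z = (-36 - 4*k) - z = -36 - z - 4*k)
K(Q, 322) - 217779 = (-36 - 1*11 - 4*322) - 217779 = (-36 - 11 - 1288) - 217779 = -1335 - 217779 = -219114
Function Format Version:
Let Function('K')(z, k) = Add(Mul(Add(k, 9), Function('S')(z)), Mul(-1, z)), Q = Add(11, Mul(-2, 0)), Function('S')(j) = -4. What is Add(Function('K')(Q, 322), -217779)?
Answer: -219114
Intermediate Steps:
Q = 11 (Q = Add(11, 0) = 11)
Function('K')(z, k) = Add(-36, Mul(-1, z), Mul(-4, k)) (Function('K')(z, k) = Add(Mul(Add(k, 9), -4), Mul(-1, z)) = Add(Mul(Add(9, k), -4), Mul(-1, z)) = Add(Add(-36, Mul(-4, k)), Mul(-1, z)) = Add(-36, Mul(-1, z), Mul(-4, k)))
Add(Function('K')(Q, 322), -217779) = Add(Add(-36, Mul(-1, 11), Mul(-4, 322)), -217779) = Add(Add(-36, -11, -1288), -217779) = Add(-1335, -217779) = -219114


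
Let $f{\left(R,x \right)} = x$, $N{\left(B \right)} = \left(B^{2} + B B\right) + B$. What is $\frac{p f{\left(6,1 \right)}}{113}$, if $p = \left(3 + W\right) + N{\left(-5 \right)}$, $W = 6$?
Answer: $\frac{54}{113} \approx 0.47788$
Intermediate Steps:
$N{\left(B \right)} = B + 2 B^{2}$ ($N{\left(B \right)} = \left(B^{2} + B^{2}\right) + B = 2 B^{2} + B = B + 2 B^{2}$)
$p = 54$ ($p = \left(3 + 6\right) - 5 \left(1 + 2 \left(-5\right)\right) = 9 - 5 \left(1 - 10\right) = 9 - -45 = 9 + 45 = 54$)
$\frac{p f{\left(6,1 \right)}}{113} = \frac{54 \cdot 1}{113} = 54 \cdot \frac{1}{113} = \frac{54}{113}$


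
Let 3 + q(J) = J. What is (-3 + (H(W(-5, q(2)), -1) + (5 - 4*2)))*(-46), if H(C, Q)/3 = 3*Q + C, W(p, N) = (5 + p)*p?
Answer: 690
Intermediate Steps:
q(J) = -3 + J
W(p, N) = p*(5 + p)
H(C, Q) = 3*C + 9*Q (H(C, Q) = 3*(3*Q + C) = 3*(C + 3*Q) = 3*C + 9*Q)
(-3 + (H(W(-5, q(2)), -1) + (5 - 4*2)))*(-46) = (-3 + ((3*(-5*(5 - 5)) + 9*(-1)) + (5 - 4*2)))*(-46) = (-3 + ((3*(-5*0) - 9) + (5 - 8)))*(-46) = (-3 + ((3*0 - 9) - 3))*(-46) = (-3 + ((0 - 9) - 3))*(-46) = (-3 + (-9 - 3))*(-46) = (-3 - 12)*(-46) = -15*(-46) = 690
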